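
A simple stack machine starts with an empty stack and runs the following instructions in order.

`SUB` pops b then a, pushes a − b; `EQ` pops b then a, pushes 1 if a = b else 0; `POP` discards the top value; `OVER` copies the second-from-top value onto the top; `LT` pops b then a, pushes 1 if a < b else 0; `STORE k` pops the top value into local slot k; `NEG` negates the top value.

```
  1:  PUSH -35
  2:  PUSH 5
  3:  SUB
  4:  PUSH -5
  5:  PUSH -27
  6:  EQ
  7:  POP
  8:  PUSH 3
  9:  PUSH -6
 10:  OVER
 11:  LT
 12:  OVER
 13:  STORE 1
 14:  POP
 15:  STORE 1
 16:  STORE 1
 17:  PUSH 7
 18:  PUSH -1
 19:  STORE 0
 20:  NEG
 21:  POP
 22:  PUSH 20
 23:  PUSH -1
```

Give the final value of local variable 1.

PUSH -35 : -35
PUSH 5   : -35 5
SUB      : -40
PUSH -5  : -40 -5
PUSH -27 : -40 -5 -27
EQ       : -40 0
POP      : -40
PUSH 3   : -40 3
PUSH -6  : -40 3 -6
OVER     : -40 3 -6 3
LT       : -40 3 1
OVER     : -40 3 1 3
STORE 1  : -40 3 1
POP      : -40 3
STORE 1  : -40
STORE 1  : (empty)
PUSH 7   : 7
PUSH -1  : 7 -1
STORE 0  : 7
NEG      : -7
POP      : (empty)
PUSH 20  : 20
PUSH -1  : 20 -1

-40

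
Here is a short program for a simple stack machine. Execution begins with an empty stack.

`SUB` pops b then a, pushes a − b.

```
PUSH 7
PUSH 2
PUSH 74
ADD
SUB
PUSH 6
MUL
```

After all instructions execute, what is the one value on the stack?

-414

PUSH 7  → 7
PUSH 2  → 7 2
PUSH 74 → 7 2 74
ADD     → 7 76
SUB     → -69
PUSH 6  → -69 6
MUL     → -414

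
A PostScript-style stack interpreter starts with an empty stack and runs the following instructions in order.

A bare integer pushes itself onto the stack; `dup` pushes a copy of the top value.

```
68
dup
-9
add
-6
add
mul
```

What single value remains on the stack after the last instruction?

3604

68   [68]
dup  [68, 68]
-9   [68, 68, -9]
add  [68, 59]
-6   [68, 59, -6]
add  [68, 53]
mul  [3604]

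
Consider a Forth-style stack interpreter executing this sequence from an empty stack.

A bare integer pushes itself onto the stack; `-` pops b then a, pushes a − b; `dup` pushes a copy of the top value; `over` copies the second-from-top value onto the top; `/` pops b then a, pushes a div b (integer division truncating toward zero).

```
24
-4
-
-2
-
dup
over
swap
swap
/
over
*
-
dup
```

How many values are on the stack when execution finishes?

2

24    [24]
-4    [24, -4]
-     [28]
-2    [28, -2]
-     [30]
dup   [30, 30]
over  [30, 30, 30]
swap  [30, 30, 30]
swap  [30, 30, 30]
/     [30, 1]
over  [30, 1, 30]
*     [30, 30]
-     [0]
dup   [0, 0]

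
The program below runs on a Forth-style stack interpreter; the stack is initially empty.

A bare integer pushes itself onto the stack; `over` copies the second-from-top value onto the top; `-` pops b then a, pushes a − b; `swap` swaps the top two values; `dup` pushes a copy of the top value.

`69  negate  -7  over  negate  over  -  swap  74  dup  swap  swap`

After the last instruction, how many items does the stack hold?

5

69      69
negate  -69
-7      -69 -7
over    -69 -7 -69
negate  -69 -7 69
over    -69 -7 69 -7
-       -69 -7 76
swap    -69 76 -7
74      -69 76 -7 74
dup     -69 76 -7 74 74
swap    -69 76 -7 74 74
swap    -69 76 -7 74 74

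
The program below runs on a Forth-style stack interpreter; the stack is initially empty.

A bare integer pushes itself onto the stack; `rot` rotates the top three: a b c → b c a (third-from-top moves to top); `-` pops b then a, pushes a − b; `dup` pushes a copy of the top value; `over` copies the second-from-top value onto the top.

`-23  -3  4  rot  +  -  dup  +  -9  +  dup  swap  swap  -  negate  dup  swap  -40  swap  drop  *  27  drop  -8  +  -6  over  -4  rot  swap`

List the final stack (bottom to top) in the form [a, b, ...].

[-8, -8, -6, -4]

-23    -> -23
-3     -> -23 -3
4      -> -23 -3 4
rot    -> -3 4 -23
+      -> -3 -19
-      -> 16
dup    -> 16 16
+      -> 32
-9     -> 32 -9
+      -> 23
dup    -> 23 23
swap   -> 23 23
swap   -> 23 23
-      -> 0
negate -> 0
dup    -> 0 0
swap   -> 0 0
-40    -> 0 0 -40
swap   -> 0 -40 0
drop   -> 0 -40
*      -> 0
27     -> 0 27
drop   -> 0
-8     -> 0 -8
+      -> -8
-6     -> -8 -6
over   -> -8 -6 -8
-4     -> -8 -6 -8 -4
rot    -> -8 -8 -4 -6
swap   -> -8 -8 -6 -4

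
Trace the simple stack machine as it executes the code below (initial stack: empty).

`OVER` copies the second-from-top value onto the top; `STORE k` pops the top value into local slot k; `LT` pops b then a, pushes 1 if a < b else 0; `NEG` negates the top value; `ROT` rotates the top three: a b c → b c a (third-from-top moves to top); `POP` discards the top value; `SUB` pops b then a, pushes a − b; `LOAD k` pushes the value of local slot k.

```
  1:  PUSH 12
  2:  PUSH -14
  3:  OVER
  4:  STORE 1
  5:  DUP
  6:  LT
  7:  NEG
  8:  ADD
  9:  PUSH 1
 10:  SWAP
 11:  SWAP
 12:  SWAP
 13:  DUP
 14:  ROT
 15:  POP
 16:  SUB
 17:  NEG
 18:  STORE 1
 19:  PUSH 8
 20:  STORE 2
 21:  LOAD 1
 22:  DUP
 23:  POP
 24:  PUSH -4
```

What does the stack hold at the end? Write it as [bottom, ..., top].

[0, -4]

PUSH 12  -> 12
PUSH -14 -> 12 -14
OVER     -> 12 -14 12
STORE 1  -> 12 -14
DUP      -> 12 -14 -14
LT       -> 12 0
NEG      -> 12 0
ADD      -> 12
PUSH 1   -> 12 1
SWAP     -> 1 12
SWAP     -> 12 1
SWAP     -> 1 12
DUP      -> 1 12 12
ROT      -> 12 12 1
POP      -> 12 12
SUB      -> 0
NEG      -> 0
STORE 1  -> (empty)
PUSH 8   -> 8
STORE 2  -> (empty)
LOAD 1   -> 0
DUP      -> 0 0
POP      -> 0
PUSH -4  -> 0 -4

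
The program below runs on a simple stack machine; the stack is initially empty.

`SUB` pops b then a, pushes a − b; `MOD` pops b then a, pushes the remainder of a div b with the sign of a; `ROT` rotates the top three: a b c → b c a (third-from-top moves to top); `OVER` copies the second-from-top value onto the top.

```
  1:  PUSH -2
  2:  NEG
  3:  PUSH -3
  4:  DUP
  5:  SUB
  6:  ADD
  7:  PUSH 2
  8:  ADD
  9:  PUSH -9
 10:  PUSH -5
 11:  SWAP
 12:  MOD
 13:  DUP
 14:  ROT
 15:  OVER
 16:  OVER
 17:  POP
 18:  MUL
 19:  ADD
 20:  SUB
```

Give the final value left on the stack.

PUSH -2  [-2]
NEG      [2]
PUSH -3  [2, -3]
DUP      [2, -3, -3]
SUB      [2, 0]
ADD      [2]
PUSH 2   [2, 2]
ADD      [4]
PUSH -9  [4, -9]
PUSH -5  [4, -9, -5]
SWAP     [4, -5, -9]
MOD      [4, -5]
DUP      [4, -5, -5]
ROT      [-5, -5, 4]
OVER     [-5, -5, 4, -5]
OVER     [-5, -5, 4, -5, 4]
POP      [-5, -5, 4, -5]
MUL      [-5, -5, -20]
ADD      [-5, -25]
SUB      [20]

20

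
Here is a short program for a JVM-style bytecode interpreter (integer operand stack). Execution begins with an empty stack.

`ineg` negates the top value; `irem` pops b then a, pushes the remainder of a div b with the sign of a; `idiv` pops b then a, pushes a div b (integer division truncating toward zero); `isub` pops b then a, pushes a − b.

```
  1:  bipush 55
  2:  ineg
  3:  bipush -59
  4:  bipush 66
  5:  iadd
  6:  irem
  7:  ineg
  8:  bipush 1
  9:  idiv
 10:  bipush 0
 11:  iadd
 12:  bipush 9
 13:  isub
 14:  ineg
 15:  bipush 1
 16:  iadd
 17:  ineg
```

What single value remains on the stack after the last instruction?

-4

bipush 55   55
ineg        -55
bipush -59  -55 -59
bipush 66   -55 -59 66
iadd        -55 7
irem        -6
ineg        6
bipush 1    6 1
idiv        6
bipush 0    6 0
iadd        6
bipush 9    6 9
isub        -3
ineg        3
bipush 1    3 1
iadd        4
ineg        -4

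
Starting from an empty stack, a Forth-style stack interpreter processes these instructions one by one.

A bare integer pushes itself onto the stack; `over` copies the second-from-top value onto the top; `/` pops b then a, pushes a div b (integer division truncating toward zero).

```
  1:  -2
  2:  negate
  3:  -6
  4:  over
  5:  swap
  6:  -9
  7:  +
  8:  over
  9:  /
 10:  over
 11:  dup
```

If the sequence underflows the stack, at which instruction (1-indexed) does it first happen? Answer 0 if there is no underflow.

-2     : -2
negate : 2
-6     : 2 -6
over   : 2 -6 2
swap   : 2 2 -6
-9     : 2 2 -6 -9
+      : 2 2 -15
over   : 2 2 -15 2
/      : 2 2 -7
over   : 2 2 -7 2
dup    : 2 2 -7 2 2

0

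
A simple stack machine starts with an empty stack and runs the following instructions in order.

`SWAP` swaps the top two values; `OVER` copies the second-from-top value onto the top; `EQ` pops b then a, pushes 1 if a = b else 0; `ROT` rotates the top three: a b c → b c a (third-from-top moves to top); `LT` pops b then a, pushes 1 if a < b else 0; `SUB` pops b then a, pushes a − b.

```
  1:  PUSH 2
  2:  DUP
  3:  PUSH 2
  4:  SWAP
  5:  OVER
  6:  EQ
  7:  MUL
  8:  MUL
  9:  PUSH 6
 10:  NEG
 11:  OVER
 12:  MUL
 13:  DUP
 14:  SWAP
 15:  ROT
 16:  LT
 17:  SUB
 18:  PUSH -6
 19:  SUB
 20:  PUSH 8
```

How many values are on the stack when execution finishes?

2

PUSH 2  : [2]
DUP     : [2, 2]
PUSH 2  : [2, 2, 2]
SWAP    : [2, 2, 2]
OVER    : [2, 2, 2, 2]
EQ      : [2, 2, 1]
MUL     : [2, 2]
MUL     : [4]
PUSH 6  : [4, 6]
NEG     : [4, -6]
OVER    : [4, -6, 4]
MUL     : [4, -24]
DUP     : [4, -24, -24]
SWAP    : [4, -24, -24]
ROT     : [-24, -24, 4]
LT      : [-24, 1]
SUB     : [-25]
PUSH -6 : [-25, -6]
SUB     : [-19]
PUSH 8  : [-19, 8]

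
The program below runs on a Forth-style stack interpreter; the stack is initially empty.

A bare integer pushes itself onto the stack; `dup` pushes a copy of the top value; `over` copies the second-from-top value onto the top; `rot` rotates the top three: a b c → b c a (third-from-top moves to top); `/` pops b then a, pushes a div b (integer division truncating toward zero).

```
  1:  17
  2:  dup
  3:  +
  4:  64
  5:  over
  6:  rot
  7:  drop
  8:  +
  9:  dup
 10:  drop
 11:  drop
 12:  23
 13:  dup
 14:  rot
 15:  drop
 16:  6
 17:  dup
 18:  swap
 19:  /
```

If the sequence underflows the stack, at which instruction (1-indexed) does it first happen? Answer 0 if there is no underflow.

14

17   -> 17
dup  -> 17 17
+    -> 34
64   -> 34 64
over -> 34 64 34
rot  -> 64 34 34
drop -> 64 34
+    -> 98
dup  -> 98 98
drop -> 98
drop -> (empty)
23   -> 23
dup  -> 23 23
rot  — needs 3 operands, stack has 2 → underflow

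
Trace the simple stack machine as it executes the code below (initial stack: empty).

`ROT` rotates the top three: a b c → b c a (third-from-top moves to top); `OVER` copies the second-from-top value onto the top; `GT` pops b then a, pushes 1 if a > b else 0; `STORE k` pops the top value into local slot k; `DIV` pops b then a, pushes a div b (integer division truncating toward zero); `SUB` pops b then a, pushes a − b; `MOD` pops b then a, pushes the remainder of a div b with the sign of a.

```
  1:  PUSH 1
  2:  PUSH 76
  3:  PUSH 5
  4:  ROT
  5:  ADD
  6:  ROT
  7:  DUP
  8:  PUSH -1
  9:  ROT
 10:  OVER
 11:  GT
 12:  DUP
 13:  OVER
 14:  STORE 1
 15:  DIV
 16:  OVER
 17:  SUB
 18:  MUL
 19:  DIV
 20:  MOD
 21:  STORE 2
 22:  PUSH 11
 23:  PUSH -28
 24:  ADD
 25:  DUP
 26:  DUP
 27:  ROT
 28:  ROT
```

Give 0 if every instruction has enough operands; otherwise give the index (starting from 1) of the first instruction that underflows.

6

PUSH 1  -> [1]
PUSH 76 -> [1, 76]
PUSH 5  -> [1, 76, 5]
ROT     -> [76, 5, 1]
ADD     -> [76, 6]
ROT  — needs 3 operands, stack has 2 → underflow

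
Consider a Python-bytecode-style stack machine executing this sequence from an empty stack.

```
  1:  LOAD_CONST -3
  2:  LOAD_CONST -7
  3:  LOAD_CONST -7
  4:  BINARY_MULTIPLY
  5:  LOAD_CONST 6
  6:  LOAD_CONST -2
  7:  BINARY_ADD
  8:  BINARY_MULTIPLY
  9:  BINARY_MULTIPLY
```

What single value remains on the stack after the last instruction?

-588

LOAD_CONST -3    -3
LOAD_CONST -7    -3 -7
LOAD_CONST -7    -3 -7 -7
BINARY_MULTIPLY  -3 49
LOAD_CONST 6     -3 49 6
LOAD_CONST -2    -3 49 6 -2
BINARY_ADD       -3 49 4
BINARY_MULTIPLY  -3 196
BINARY_MULTIPLY  -588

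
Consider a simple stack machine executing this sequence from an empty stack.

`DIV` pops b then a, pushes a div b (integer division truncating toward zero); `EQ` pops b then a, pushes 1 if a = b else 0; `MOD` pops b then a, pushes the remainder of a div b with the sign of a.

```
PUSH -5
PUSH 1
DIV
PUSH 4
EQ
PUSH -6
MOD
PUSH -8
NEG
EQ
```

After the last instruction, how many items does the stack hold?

PUSH -5 : -5
PUSH 1  : -5 1
DIV     : -5
PUSH 4  : -5 4
EQ      : 0
PUSH -6 : 0 -6
MOD     : 0
PUSH -8 : 0 -8
NEG     : 0 8
EQ      : 0

1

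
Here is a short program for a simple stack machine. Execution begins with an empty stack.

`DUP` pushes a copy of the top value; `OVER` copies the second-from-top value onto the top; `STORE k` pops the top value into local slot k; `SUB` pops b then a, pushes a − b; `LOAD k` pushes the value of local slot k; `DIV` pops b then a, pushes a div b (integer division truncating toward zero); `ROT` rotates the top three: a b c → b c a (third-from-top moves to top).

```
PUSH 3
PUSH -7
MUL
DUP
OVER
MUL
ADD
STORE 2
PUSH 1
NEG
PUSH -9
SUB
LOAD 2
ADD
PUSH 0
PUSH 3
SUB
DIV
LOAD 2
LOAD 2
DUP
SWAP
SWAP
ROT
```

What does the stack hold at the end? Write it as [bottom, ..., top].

[-142, 420, 420, 420]

PUSH 3   3
PUSH -7  3 -7
MUL      -21
DUP      -21 -21
OVER     -21 -21 -21
MUL      -21 441
ADD      420
STORE 2  (empty)
PUSH 1   1
NEG      -1
PUSH -9  -1 -9
SUB      8
LOAD 2   8 420
ADD      428
PUSH 0   428 0
PUSH 3   428 0 3
SUB      428 -3
DIV      -142
LOAD 2   -142 420
LOAD 2   -142 420 420
DUP      -142 420 420 420
SWAP     -142 420 420 420
SWAP     -142 420 420 420
ROT      -142 420 420 420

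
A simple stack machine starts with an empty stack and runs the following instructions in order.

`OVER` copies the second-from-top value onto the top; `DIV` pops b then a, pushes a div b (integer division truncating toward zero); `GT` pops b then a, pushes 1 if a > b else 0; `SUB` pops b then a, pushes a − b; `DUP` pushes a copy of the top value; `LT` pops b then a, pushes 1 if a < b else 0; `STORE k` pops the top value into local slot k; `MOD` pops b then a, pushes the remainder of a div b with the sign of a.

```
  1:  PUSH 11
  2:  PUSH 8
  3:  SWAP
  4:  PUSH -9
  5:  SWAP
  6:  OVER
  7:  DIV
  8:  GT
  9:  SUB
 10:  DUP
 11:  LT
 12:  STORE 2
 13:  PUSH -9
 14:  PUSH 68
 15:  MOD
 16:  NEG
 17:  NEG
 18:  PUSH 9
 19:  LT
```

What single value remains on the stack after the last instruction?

PUSH 11 : [11]
PUSH 8  : [11, 8]
SWAP    : [8, 11]
PUSH -9 : [8, 11, -9]
SWAP    : [8, -9, 11]
OVER    : [8, -9, 11, -9]
DIV     : [8, -9, -1]
GT      : [8, 0]
SUB     : [8]
DUP     : [8, 8]
LT      : [0]
STORE 2 : []
PUSH -9 : [-9]
PUSH 68 : [-9, 68]
MOD     : [-9]
NEG     : [9]
NEG     : [-9]
PUSH 9  : [-9, 9]
LT      : [1]

1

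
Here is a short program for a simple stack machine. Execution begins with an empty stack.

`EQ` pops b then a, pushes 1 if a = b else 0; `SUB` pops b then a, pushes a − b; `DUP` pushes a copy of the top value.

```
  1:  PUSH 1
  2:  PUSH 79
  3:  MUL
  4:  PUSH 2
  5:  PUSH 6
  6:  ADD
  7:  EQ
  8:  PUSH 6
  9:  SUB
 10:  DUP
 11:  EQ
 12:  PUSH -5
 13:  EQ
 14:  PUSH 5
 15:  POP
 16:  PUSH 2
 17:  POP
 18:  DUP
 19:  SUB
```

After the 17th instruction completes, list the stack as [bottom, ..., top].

[0]

PUSH 1  → [1]
PUSH 79 → [1, 79]
MUL     → [79]
PUSH 2  → [79, 2]
PUSH 6  → [79, 2, 6]
ADD     → [79, 8]
EQ      → [0]
PUSH 6  → [0, 6]
SUB     → [-6]
DUP     → [-6, -6]
EQ      → [1]
PUSH -5 → [1, -5]
EQ      → [0]
PUSH 5  → [0, 5]
POP     → [0]
PUSH 2  → [0, 2]
POP     → [0]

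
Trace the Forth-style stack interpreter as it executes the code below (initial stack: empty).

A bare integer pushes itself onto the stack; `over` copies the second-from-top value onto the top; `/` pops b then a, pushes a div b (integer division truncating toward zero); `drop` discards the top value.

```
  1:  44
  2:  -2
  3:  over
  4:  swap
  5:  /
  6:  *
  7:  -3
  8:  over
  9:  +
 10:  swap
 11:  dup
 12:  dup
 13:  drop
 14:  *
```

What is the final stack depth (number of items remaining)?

2

44   → 44
-2   → 44 -2
over → 44 -2 44
swap → 44 44 -2
/    → 44 -22
*    → -968
-3   → -968 -3
over → -968 -3 -968
+    → -968 -971
swap → -971 -968
dup  → -971 -968 -968
dup  → -971 -968 -968 -968
drop → -971 -968 -968
*    → -971 937024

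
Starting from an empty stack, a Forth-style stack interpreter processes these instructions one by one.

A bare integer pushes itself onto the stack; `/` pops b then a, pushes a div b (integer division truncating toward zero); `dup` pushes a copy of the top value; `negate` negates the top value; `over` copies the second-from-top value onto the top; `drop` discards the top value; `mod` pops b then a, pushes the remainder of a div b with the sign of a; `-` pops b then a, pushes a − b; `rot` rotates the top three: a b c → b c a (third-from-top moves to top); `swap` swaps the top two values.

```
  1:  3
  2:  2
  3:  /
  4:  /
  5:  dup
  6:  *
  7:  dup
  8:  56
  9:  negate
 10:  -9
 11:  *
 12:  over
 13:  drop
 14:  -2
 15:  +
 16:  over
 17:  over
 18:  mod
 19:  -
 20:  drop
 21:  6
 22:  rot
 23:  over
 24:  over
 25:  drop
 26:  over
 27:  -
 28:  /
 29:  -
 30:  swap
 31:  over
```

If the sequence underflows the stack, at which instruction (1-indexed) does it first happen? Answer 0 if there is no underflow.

3 -> 3
2 -> 3 2
/ -> 1
/  — needs 2 operands, stack has 1 → underflow

4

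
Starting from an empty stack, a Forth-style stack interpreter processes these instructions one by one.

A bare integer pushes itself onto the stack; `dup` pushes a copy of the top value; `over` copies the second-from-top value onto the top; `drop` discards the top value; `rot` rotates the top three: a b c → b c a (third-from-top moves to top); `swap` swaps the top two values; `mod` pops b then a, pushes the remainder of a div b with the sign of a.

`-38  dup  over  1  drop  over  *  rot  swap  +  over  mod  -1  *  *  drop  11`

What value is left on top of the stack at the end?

-38  -> [-38]
dup  -> [-38, -38]
over -> [-38, -38, -38]
1    -> [-38, -38, -38, 1]
drop -> [-38, -38, -38]
over -> [-38, -38, -38, -38]
*    -> [-38, -38, 1444]
rot  -> [-38, 1444, -38]
swap -> [-38, -38, 1444]
+    -> [-38, 1406]
over -> [-38, 1406, -38]
mod  -> [-38, 0]
-1   -> [-38, 0, -1]
*    -> [-38, 0]
*    -> [0]
drop -> []
11   -> [11]

11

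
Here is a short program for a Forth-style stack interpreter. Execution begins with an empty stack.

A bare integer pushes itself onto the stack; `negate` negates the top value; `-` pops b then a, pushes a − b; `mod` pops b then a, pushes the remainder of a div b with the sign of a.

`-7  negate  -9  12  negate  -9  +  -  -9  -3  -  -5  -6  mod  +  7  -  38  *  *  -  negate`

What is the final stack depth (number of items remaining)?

1

-7     : [-7]
negate : [7]
-9     : [7, -9]
12     : [7, -9, 12]
negate : [7, -9, -12]
-9     : [7, -9, -12, -9]
+      : [7, -9, -21]
-      : [7, 12]
-9     : [7, 12, -9]
-3     : [7, 12, -9, -3]
-      : [7, 12, -6]
-5     : [7, 12, -6, -5]
-6     : [7, 12, -6, -5, -6]
mod    : [7, 12, -6, -5]
+      : [7, 12, -11]
7      : [7, 12, -11, 7]
-      : [7, 12, -18]
38     : [7, 12, -18, 38]
*      : [7, 12, -684]
*      : [7, -8208]
-      : [8215]
negate : [-8215]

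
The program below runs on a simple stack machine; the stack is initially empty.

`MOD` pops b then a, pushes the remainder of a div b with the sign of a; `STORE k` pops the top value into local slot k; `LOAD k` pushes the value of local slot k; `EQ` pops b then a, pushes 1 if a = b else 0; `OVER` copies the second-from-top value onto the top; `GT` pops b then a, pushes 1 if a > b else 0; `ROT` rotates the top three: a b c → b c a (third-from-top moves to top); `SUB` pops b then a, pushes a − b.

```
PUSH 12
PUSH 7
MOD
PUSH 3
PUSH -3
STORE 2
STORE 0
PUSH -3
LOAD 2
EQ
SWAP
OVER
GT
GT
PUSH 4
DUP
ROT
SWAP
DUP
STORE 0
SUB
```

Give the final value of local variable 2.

-3

PUSH 12  [12]
PUSH 7   [12, 7]
MOD      [5]
PUSH 3   [5, 3]
PUSH -3  [5, 3, -3]
STORE 2  [5, 3]
STORE 0  [5]
PUSH -3  [5, -3]
LOAD 2   [5, -3, -3]
EQ       [5, 1]
SWAP     [1, 5]
OVER     [1, 5, 1]
GT       [1, 1]
GT       [0]
PUSH 4   [0, 4]
DUP      [0, 4, 4]
ROT      [4, 4, 0]
SWAP     [4, 0, 4]
DUP      [4, 0, 4, 4]
STORE 0  [4, 0, 4]
SUB      [4, -4]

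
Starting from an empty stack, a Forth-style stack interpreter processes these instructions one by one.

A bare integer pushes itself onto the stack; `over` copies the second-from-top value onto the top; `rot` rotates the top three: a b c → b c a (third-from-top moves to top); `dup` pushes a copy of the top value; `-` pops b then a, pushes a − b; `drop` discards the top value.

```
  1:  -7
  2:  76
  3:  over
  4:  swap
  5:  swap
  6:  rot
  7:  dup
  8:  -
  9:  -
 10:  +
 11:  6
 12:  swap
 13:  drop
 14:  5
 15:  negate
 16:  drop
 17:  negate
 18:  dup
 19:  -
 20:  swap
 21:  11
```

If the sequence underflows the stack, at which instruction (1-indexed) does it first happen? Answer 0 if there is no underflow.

-7     : [-7]
76     : [-7, 76]
over   : [-7, 76, -7]
swap   : [-7, -7, 76]
swap   : [-7, 76, -7]
rot    : [76, -7, -7]
dup    : [76, -7, -7, -7]
-      : [76, -7, 0]
-      : [76, -7]
+      : [69]
6      : [69, 6]
swap   : [6, 69]
drop   : [6]
5      : [6, 5]
negate : [6, -5]
drop   : [6]
negate : [-6]
dup    : [-6, -6]
-      : [0]
swap  — needs 2 operands, stack has 1 → underflow

20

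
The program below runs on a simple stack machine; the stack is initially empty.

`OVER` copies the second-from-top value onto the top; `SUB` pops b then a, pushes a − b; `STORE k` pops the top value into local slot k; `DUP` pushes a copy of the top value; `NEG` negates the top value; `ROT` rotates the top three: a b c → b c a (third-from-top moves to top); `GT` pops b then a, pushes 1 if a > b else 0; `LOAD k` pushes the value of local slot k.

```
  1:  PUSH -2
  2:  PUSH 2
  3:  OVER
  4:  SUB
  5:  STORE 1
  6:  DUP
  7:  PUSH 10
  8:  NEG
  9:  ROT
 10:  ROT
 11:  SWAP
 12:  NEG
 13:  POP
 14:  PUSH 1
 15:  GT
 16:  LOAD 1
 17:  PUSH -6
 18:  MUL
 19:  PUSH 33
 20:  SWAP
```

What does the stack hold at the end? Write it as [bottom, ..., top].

PUSH -2 : -2
PUSH 2  : -2 2
OVER    : -2 2 -2
SUB     : -2 4
STORE 1 : -2
DUP     : -2 -2
PUSH 10 : -2 -2 10
NEG     : -2 -2 -10
ROT     : -2 -10 -2
ROT     : -10 -2 -2
SWAP    : -10 -2 -2
NEG     : -10 -2 2
POP     : -10 -2
PUSH 1  : -10 -2 1
GT      : -10 0
LOAD 1  : -10 0 4
PUSH -6 : -10 0 4 -6
MUL     : -10 0 -24
PUSH 33 : -10 0 -24 33
SWAP    : -10 0 33 -24

[-10, 0, 33, -24]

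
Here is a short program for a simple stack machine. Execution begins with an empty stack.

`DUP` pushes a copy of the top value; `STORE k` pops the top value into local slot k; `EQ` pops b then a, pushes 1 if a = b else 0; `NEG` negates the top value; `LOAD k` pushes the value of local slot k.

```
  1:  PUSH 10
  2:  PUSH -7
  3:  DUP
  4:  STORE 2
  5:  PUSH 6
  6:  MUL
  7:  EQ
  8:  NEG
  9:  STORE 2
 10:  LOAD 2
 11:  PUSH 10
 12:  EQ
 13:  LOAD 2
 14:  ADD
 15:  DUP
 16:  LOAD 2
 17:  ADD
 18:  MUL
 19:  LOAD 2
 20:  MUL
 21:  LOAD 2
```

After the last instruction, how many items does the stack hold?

PUSH 10 : [10]
PUSH -7 : [10, -7]
DUP     : [10, -7, -7]
STORE 2 : [10, -7]
PUSH 6  : [10, -7, 6]
MUL     : [10, -42]
EQ      : [0]
NEG     : [0]
STORE 2 : []
LOAD 2  : [0]
PUSH 10 : [0, 10]
EQ      : [0]
LOAD 2  : [0, 0]
ADD     : [0]
DUP     : [0, 0]
LOAD 2  : [0, 0, 0]
ADD     : [0, 0]
MUL     : [0]
LOAD 2  : [0, 0]
MUL     : [0]
LOAD 2  : [0, 0]

2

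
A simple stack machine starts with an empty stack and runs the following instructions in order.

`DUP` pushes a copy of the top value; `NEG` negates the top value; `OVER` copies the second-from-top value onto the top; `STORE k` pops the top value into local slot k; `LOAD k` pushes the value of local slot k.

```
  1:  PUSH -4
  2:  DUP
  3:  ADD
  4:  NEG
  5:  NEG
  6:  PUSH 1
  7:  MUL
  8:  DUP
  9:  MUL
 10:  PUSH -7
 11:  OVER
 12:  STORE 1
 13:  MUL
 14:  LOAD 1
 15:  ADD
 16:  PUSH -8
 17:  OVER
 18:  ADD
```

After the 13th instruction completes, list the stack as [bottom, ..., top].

PUSH -4 -> [-4]
DUP     -> [-4, -4]
ADD     -> [-8]
NEG     -> [8]
NEG     -> [-8]
PUSH 1  -> [-8, 1]
MUL     -> [-8]
DUP     -> [-8, -8]
MUL     -> [64]
PUSH -7 -> [64, -7]
OVER    -> [64, -7, 64]
STORE 1 -> [64, -7]
MUL     -> [-448]

[-448]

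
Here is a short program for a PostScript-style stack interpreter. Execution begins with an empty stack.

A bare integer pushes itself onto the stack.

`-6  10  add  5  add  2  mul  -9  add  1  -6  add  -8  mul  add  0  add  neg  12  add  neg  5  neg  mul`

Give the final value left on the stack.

-185

-6  : -6
10  : -6 10
add : 4
5   : 4 5
add : 9
2   : 9 2
mul : 18
-9  : 18 -9
add : 9
1   : 9 1
-6  : 9 1 -6
add : 9 -5
-8  : 9 -5 -8
mul : 9 40
add : 49
0   : 49 0
add : 49
neg : -49
12  : -49 12
add : -37
neg : 37
5   : 37 5
neg : 37 -5
mul : -185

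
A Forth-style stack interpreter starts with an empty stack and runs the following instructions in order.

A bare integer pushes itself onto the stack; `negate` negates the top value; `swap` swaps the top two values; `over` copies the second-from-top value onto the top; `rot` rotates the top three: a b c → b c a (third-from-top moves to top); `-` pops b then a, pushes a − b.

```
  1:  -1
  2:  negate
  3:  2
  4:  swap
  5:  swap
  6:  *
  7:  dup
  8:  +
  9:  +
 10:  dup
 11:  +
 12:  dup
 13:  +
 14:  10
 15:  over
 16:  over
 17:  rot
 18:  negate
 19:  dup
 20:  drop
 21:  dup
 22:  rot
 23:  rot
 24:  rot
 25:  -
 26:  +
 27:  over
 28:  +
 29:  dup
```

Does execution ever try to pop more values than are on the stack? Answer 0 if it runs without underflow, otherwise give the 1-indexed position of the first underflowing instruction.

-1     : [-1]
negate : [1]
2      : [1, 2]
swap   : [2, 1]
swap   : [1, 2]
*      : [2]
dup    : [2, 2]
+      : [4]
+  — needs 2 operands, stack has 1 → underflow

9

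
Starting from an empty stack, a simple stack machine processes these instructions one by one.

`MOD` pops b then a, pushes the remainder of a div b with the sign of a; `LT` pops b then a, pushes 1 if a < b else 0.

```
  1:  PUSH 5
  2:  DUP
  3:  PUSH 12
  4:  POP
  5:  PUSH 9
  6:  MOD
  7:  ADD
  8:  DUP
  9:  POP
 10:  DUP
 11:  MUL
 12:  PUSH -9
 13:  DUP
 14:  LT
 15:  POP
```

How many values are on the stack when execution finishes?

1

PUSH 5  : 5
DUP     : 5 5
PUSH 12 : 5 5 12
POP     : 5 5
PUSH 9  : 5 5 9
MOD     : 5 5
ADD     : 10
DUP     : 10 10
POP     : 10
DUP     : 10 10
MUL     : 100
PUSH -9 : 100 -9
DUP     : 100 -9 -9
LT      : 100 0
POP     : 100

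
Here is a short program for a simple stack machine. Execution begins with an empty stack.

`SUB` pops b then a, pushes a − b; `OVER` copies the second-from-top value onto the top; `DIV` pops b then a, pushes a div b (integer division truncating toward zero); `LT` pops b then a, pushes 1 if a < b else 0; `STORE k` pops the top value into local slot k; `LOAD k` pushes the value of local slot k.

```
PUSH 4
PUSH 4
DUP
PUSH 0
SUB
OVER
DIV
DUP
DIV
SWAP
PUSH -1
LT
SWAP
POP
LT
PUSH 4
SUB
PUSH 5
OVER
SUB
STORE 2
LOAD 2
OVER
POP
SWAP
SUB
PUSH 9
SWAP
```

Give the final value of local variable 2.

PUSH 4  -> 4
PUSH 4  -> 4 4
DUP     -> 4 4 4
PUSH 0  -> 4 4 4 0
SUB     -> 4 4 4
OVER    -> 4 4 4 4
DIV     -> 4 4 1
DUP     -> 4 4 1 1
DIV     -> 4 4 1
SWAP    -> 4 1 4
PUSH -1 -> 4 1 4 -1
LT      -> 4 1 0
SWAP    -> 4 0 1
POP     -> 4 0
LT      -> 0
PUSH 4  -> 0 4
SUB     -> -4
PUSH 5  -> -4 5
OVER    -> -4 5 -4
SUB     -> -4 9
STORE 2 -> -4
LOAD 2  -> -4 9
OVER    -> -4 9 -4
POP     -> -4 9
SWAP    -> 9 -4
SUB     -> 13
PUSH 9  -> 13 9
SWAP    -> 9 13

9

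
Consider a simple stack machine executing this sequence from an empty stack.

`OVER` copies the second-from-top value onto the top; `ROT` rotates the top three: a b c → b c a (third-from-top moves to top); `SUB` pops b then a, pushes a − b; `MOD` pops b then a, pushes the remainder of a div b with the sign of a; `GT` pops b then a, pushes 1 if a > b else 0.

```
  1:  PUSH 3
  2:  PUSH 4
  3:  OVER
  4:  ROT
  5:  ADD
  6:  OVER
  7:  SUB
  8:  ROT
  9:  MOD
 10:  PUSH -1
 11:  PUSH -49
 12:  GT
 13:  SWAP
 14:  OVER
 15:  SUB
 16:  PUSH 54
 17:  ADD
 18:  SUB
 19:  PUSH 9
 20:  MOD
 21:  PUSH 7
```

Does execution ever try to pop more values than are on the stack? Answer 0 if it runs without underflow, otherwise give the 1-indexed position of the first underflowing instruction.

PUSH 3 -> 3
PUSH 4 -> 3 4
OVER   -> 3 4 3
ROT    -> 4 3 3
ADD    -> 4 6
OVER   -> 4 6 4
SUB    -> 4 2
ROT  — needs 3 operands, stack has 2 → underflow

8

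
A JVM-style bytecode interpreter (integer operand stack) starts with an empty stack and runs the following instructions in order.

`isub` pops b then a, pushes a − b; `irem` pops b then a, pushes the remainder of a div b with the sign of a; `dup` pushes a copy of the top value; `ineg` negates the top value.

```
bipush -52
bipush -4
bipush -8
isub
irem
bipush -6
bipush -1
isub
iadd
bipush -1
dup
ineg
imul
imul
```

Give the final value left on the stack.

bipush -52 → -52
bipush -4  → -52 -4
bipush -8  → -52 -4 -8
isub       → -52 4
irem       → 0
bipush -6  → 0 -6
bipush -1  → 0 -6 -1
isub       → 0 -5
iadd       → -5
bipush -1  → -5 -1
dup        → -5 -1 -1
ineg       → -5 -1 1
imul       → -5 -1
imul       → 5

5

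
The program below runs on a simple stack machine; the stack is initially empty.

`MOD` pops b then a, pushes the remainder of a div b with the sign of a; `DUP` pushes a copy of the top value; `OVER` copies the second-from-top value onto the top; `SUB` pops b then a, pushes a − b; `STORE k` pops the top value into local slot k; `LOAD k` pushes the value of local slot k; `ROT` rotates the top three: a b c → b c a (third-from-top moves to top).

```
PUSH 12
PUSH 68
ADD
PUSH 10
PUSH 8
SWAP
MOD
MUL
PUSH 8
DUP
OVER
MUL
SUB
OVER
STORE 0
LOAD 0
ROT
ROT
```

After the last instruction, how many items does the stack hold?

PUSH 12  12
PUSH 68  12 68
ADD      80
PUSH 10  80 10
PUSH 8   80 10 8
SWAP     80 8 10
MOD      80 8
MUL      640
PUSH 8   640 8
DUP      640 8 8
OVER     640 8 8 8
MUL      640 8 64
SUB      640 -56
OVER     640 -56 640
STORE 0  640 -56
LOAD 0   640 -56 640
ROT      -56 640 640
ROT      640 640 -56

3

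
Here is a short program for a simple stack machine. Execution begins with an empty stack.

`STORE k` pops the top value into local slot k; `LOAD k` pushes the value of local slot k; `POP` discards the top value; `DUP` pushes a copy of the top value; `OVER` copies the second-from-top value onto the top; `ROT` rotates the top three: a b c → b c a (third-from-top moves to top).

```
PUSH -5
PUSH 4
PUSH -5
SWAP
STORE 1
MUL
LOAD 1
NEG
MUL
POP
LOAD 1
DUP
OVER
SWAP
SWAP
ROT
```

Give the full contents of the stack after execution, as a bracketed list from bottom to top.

[4, 4, 4]

PUSH -5 -> -5
PUSH 4  -> -5 4
PUSH -5 -> -5 4 -5
SWAP    -> -5 -5 4
STORE 1 -> -5 -5
MUL     -> 25
LOAD 1  -> 25 4
NEG     -> 25 -4
MUL     -> -100
POP     -> (empty)
LOAD 1  -> 4
DUP     -> 4 4
OVER    -> 4 4 4
SWAP    -> 4 4 4
SWAP    -> 4 4 4
ROT     -> 4 4 4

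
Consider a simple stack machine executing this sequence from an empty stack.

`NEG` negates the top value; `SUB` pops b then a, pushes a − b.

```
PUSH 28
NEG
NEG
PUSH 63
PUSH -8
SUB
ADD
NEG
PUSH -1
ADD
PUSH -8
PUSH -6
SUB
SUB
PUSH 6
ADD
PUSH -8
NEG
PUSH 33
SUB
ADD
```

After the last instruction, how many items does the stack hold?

1

PUSH 28  28
NEG      -28
NEG      28
PUSH 63  28 63
PUSH -8  28 63 -8
SUB      28 71
ADD      99
NEG      -99
PUSH -1  -99 -1
ADD      -100
PUSH -8  -100 -8
PUSH -6  -100 -8 -6
SUB      -100 -2
SUB      -98
PUSH 6   -98 6
ADD      -92
PUSH -8  -92 -8
NEG      -92 8
PUSH 33  -92 8 33
SUB      -92 -25
ADD      -117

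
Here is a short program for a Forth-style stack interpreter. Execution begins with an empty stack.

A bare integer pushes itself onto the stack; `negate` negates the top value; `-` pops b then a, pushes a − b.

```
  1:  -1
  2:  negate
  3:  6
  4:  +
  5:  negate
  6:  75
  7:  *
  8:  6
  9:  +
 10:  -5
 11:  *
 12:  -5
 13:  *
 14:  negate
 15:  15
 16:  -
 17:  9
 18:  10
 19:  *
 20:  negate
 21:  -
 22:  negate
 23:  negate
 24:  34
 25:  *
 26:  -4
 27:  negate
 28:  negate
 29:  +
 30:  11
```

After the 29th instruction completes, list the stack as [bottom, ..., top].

-1      -1
negate  1
6       1 6
+       7
negate  -7
75      -7 75
*       -525
6       -525 6
+       -519
-5      -519 -5
*       2595
-5      2595 -5
*       -12975
negate  12975
15      12975 15
-       12960
9       12960 9
10      12960 9 10
*       12960 90
negate  12960 -90
-       13050
negate  -13050
negate  13050
34      13050 34
*       443700
-4      443700 -4
negate  443700 4
negate  443700 -4
+       443696

[443696]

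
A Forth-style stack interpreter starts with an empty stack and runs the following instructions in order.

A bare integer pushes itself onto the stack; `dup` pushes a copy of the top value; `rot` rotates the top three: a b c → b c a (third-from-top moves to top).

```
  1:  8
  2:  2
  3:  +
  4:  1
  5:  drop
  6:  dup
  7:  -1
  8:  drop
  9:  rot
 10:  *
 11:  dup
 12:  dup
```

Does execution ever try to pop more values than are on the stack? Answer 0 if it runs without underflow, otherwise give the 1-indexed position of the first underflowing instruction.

9

8    -> 8
2    -> 8 2
+    -> 10
1    -> 10 1
drop -> 10
dup  -> 10 10
-1   -> 10 10 -1
drop -> 10 10
rot  — needs 3 operands, stack has 2 → underflow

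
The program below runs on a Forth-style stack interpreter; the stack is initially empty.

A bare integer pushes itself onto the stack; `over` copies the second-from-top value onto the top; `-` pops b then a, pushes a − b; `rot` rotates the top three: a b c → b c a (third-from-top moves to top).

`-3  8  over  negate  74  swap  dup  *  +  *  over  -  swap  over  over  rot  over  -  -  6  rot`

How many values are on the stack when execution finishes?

-3      [-3]
8       [-3, 8]
over    [-3, 8, -3]
negate  [-3, 8, 3]
74      [-3, 8, 3, 74]
swap    [-3, 8, 74, 3]
dup     [-3, 8, 74, 3, 3]
*       [-3, 8, 74, 9]
+       [-3, 8, 83]
*       [-3, 664]
over    [-3, 664, -3]
-       [-3, 667]
swap    [667, -3]
over    [667, -3, 667]
over    [667, -3, 667, -3]
rot     [667, 667, -3, -3]
over    [667, 667, -3, -3, -3]
-       [667, 667, -3, 0]
-       [667, 667, -3]
6       [667, 667, -3, 6]
rot     [667, -3, 6, 667]

4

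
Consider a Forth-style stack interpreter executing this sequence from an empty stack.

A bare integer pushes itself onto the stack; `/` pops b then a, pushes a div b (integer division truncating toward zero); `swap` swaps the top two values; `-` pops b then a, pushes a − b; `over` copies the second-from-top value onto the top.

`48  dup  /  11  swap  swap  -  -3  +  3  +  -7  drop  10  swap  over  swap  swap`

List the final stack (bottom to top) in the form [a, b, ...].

[10, -10, 10]

48    [48]
dup   [48, 48]
/     [1]
11    [1, 11]
swap  [11, 1]
swap  [1, 11]
-     [-10]
-3    [-10, -3]
+     [-13]
3     [-13, 3]
+     [-10]
-7    [-10, -7]
drop  [-10]
10    [-10, 10]
swap  [10, -10]
over  [10, -10, 10]
swap  [10, 10, -10]
swap  [10, -10, 10]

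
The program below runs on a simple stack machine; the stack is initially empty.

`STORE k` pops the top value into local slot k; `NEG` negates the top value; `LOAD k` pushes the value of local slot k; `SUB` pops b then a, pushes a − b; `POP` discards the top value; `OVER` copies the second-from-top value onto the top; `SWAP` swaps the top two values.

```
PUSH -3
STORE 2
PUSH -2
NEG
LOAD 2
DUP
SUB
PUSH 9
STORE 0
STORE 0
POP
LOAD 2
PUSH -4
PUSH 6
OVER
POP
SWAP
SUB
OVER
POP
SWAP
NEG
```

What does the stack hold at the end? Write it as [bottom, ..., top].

[10, 3]

PUSH -3  -3
STORE 2  (empty)
PUSH -2  -2
NEG      2
LOAD 2   2 -3
DUP      2 -3 -3
SUB      2 0
PUSH 9   2 0 9
STORE 0  2 0
STORE 0  2
POP      (empty)
LOAD 2   -3
PUSH -4  -3 -4
PUSH 6   -3 -4 6
OVER     -3 -4 6 -4
POP      -3 -4 6
SWAP     -3 6 -4
SUB      -3 10
OVER     -3 10 -3
POP      -3 10
SWAP     10 -3
NEG      10 3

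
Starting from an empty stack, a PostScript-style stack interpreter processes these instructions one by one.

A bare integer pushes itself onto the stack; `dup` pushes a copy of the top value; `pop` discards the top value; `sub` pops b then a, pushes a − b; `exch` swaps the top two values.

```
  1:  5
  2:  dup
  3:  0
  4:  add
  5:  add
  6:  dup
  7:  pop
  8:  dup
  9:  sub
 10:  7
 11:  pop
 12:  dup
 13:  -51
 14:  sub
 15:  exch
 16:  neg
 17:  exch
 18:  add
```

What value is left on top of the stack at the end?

51

5    : [5]
dup  : [5, 5]
0    : [5, 5, 0]
add  : [5, 5]
add  : [10]
dup  : [10, 10]
pop  : [10]
dup  : [10, 10]
sub  : [0]
7    : [0, 7]
pop  : [0]
dup  : [0, 0]
-51  : [0, 0, -51]
sub  : [0, 51]
exch : [51, 0]
neg  : [51, 0]
exch : [0, 51]
add  : [51]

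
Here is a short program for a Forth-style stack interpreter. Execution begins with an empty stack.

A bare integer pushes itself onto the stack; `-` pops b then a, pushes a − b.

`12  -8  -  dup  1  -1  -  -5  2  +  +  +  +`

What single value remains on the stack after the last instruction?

39

12   [12]
-8   [12, -8]
-    [20]
dup  [20, 20]
1    [20, 20, 1]
-1   [20, 20, 1, -1]
-    [20, 20, 2]
-5   [20, 20, 2, -5]
2    [20, 20, 2, -5, 2]
+    [20, 20, 2, -3]
+    [20, 20, -1]
+    [20, 19]
+    [39]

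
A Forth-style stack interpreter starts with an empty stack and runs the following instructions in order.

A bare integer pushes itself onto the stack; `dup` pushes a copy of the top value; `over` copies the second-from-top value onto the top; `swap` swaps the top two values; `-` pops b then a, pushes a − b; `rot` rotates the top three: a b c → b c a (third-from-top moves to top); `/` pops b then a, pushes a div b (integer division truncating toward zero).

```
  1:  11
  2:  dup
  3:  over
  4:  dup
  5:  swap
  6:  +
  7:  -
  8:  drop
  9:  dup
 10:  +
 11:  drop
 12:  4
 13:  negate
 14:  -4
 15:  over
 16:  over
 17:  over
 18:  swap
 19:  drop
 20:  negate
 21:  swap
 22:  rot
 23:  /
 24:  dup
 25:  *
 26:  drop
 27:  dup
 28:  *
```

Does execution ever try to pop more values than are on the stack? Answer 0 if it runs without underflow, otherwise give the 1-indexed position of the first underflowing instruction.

11     → 11
dup    → 11 11
over   → 11 11 11
dup    → 11 11 11 11
swap   → 11 11 11 11
+      → 11 11 22
-      → 11 -11
drop   → 11
dup    → 11 11
+      → 22
drop   → (empty)
4      → 4
negate → -4
-4     → -4 -4
over   → -4 -4 -4
over   → -4 -4 -4 -4
over   → -4 -4 -4 -4 -4
swap   → -4 -4 -4 -4 -4
drop   → -4 -4 -4 -4
negate → -4 -4 -4 4
swap   → -4 -4 4 -4
rot    → -4 4 -4 -4
/      → -4 4 1
dup    → -4 4 1 1
*      → -4 4 1
drop   → -4 4
dup    → -4 4 4
*      → -4 16

0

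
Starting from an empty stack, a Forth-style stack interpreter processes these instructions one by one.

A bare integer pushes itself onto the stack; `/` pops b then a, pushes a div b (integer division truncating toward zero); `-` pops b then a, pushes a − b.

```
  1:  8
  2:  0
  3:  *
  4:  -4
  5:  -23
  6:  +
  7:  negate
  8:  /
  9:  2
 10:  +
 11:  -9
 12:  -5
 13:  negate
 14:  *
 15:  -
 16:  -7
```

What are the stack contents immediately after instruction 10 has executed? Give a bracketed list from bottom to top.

[2]

8      → [8]
0      → [8, 0]
*      → [0]
-4     → [0, -4]
-23    → [0, -4, -23]
+      → [0, -27]
negate → [0, 27]
/      → [0]
2      → [0, 2]
+      → [2]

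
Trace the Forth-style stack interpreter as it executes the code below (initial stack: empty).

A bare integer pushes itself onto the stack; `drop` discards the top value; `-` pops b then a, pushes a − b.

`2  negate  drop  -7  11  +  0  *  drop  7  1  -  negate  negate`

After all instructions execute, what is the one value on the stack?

2      → [2]
negate → [-2]
drop   → []
-7     → [-7]
11     → [-7, 11]
+      → [4]
0      → [4, 0]
*      → [0]
drop   → []
7      → [7]
1      → [7, 1]
-      → [6]
negate → [-6]
negate → [6]

6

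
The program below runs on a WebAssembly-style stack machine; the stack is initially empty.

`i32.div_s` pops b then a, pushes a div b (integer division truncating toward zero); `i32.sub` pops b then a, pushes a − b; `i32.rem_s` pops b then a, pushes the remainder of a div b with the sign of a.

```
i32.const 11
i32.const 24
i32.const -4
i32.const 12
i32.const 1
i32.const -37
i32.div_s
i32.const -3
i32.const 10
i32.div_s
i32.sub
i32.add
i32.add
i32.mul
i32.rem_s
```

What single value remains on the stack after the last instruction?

11

i32.const 11  : [11]
i32.const 24  : [11, 24]
i32.const -4  : [11, 24, -4]
i32.const 12  : [11, 24, -4, 12]
i32.const 1   : [11, 24, -4, 12, 1]
i32.const -37 : [11, 24, -4, 12, 1, -37]
i32.div_s     : [11, 24, -4, 12, 0]
i32.const -3  : [11, 24, -4, 12, 0, -3]
i32.const 10  : [11, 24, -4, 12, 0, -3, 10]
i32.div_s     : [11, 24, -4, 12, 0, 0]
i32.sub       : [11, 24, -4, 12, 0]
i32.add       : [11, 24, -4, 12]
i32.add       : [11, 24, 8]
i32.mul       : [11, 192]
i32.rem_s     : [11]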